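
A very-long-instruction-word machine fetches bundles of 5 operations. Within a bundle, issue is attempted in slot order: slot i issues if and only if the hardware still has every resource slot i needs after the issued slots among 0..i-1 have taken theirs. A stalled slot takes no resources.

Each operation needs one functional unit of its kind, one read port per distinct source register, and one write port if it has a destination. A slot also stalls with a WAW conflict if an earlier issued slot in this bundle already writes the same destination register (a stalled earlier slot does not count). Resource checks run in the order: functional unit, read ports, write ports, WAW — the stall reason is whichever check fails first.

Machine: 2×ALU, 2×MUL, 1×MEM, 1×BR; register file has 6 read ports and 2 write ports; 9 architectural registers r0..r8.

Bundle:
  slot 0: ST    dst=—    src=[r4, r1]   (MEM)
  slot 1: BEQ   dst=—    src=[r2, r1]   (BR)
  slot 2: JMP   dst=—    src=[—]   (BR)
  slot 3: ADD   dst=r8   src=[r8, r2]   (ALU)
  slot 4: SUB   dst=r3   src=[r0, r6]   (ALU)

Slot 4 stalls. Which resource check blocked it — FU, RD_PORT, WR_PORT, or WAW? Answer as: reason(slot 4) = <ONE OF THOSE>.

reason(slot 4) = RD_PORT

slot 0 (MEM): ISSUE — free A2,Mu2,Ld0,B1 rp4 wp2
slot 1 (BR): ISSUE — free A2,Mu2,Ld0,B0 rp2 wp2
slot 2 (BR): stall FU — free A2,Mu2,Ld0,B0 rp2 wp2
slot 3 (ALU): ISSUE — free A1,Mu2,Ld0,B0 rp0 wp1
slot 4 (ALU): stall RD_PORT — free A1,Mu2,Ld0,B0 rp0 wp1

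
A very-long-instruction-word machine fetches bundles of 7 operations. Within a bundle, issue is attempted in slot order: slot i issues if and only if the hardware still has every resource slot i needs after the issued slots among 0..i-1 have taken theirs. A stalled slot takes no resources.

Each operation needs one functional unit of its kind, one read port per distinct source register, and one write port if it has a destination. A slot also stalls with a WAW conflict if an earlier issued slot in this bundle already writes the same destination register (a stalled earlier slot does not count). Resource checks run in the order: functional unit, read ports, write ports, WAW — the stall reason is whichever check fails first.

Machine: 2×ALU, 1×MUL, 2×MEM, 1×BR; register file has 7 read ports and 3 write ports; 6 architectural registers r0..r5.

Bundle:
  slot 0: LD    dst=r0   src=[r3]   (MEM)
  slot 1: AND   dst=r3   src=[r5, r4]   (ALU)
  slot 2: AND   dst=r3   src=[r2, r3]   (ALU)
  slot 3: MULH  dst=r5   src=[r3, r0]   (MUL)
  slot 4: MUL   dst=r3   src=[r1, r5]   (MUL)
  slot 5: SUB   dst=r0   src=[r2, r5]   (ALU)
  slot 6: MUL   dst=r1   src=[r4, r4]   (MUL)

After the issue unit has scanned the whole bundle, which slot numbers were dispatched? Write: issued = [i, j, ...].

(0) want 1×MEM +1rd +1wr — yes → AL2|MU1|ME1|BR1|rd6|wr2
(1) want 1×ALU +2rd +1wr — yes → AL1|MU1|ME1|BR1|rd4|wr1
(2) want 1×ALU +2rd +1wr — WAW → AL1|MU1|ME1|BR1|rd4|wr1
(3) want 1×MUL +2rd +1wr — yes → AL1|MU0|ME1|BR1|rd2|wr0
(4) want 1×MUL +2rd +1wr — FU → AL1|MU0|ME1|BR1|rd2|wr0
(5) want 1×ALU +2rd +1wr — WR_PORT → AL1|MU0|ME1|BR1|rd2|wr0
(6) want 1×MUL +1rd +1wr — FU → AL1|MU0|ME1|BR1|rd2|wr0

issued = [0, 1, 3]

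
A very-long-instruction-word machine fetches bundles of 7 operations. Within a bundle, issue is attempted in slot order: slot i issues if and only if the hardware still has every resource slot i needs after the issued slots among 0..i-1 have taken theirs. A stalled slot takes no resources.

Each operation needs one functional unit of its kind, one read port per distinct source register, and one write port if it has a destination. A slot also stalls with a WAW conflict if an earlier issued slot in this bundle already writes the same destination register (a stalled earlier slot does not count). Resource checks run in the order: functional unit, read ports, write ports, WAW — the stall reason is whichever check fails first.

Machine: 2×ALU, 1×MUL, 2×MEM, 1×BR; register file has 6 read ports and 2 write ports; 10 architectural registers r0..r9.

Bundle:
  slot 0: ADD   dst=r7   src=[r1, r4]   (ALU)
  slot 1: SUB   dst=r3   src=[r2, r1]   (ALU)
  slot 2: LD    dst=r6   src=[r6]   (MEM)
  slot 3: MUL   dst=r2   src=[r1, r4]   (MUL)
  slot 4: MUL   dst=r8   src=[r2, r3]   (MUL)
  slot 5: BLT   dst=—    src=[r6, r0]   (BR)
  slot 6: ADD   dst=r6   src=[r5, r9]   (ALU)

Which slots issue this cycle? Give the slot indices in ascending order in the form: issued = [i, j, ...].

issued = [0, 1, 5]

slot 0 (ALU): ISSUE — free A1,Mu1,Ld2,B1 rp4 wp1
slot 1 (ALU): ISSUE — free A0,Mu1,Ld2,B1 rp2 wp0
slot 2 (MEM): stall WR_PORT — free A0,Mu1,Ld2,B1 rp2 wp0
slot 3 (MUL): stall WR_PORT — free A0,Mu1,Ld2,B1 rp2 wp0
slot 4 (MUL): stall WR_PORT — free A0,Mu1,Ld2,B1 rp2 wp0
slot 5 (BR): ISSUE — free A0,Mu1,Ld2,B0 rp0 wp0
slot 6 (ALU): stall FU — free A0,Mu1,Ld2,B0 rp0 wp0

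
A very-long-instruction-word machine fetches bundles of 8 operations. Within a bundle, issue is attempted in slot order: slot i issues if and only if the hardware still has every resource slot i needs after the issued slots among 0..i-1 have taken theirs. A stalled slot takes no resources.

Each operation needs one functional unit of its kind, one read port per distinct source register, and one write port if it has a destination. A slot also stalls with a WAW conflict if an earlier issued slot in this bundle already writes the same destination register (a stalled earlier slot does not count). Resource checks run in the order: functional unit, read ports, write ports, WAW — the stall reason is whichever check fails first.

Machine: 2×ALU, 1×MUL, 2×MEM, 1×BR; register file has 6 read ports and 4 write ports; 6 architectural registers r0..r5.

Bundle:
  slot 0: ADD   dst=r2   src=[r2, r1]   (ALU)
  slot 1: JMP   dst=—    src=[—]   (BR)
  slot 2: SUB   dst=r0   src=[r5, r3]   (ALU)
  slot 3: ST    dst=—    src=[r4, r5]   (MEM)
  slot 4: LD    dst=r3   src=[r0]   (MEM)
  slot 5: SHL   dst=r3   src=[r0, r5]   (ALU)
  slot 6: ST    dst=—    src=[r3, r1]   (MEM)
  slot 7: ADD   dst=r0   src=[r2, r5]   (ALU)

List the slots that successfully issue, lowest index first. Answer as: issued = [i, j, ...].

issued = [0, 1, 2, 3]

#0 ALU src=r2,r1 dispatched  <A:1 Mu:1 Ld:2 B:1 rd:4 wr:3>
#1 BR src=- dispatched  <A:1 Mu:1 Ld:2 B:0 rd:4 wr:3>
#2 ALU src=r5,r3 dispatched  <A:0 Mu:1 Ld:2 B:0 rd:2 wr:2>
#3 MEM src=r4,r5 dispatched  <A:0 Mu:1 Ld:1 B:0 rd:0 wr:2>
#4 MEM src=r0 held:RD_PORT  <A:0 Mu:1 Ld:1 B:0 rd:0 wr:2>
#5 ALU src=r0,r5 held:FU  <A:0 Mu:1 Ld:1 B:0 rd:0 wr:2>
#6 MEM src=r3,r1 held:RD_PORT  <A:0 Mu:1 Ld:1 B:0 rd:0 wr:2>
#7 ALU src=r2,r5 held:FU  <A:0 Mu:1 Ld:1 B:0 rd:0 wr:2>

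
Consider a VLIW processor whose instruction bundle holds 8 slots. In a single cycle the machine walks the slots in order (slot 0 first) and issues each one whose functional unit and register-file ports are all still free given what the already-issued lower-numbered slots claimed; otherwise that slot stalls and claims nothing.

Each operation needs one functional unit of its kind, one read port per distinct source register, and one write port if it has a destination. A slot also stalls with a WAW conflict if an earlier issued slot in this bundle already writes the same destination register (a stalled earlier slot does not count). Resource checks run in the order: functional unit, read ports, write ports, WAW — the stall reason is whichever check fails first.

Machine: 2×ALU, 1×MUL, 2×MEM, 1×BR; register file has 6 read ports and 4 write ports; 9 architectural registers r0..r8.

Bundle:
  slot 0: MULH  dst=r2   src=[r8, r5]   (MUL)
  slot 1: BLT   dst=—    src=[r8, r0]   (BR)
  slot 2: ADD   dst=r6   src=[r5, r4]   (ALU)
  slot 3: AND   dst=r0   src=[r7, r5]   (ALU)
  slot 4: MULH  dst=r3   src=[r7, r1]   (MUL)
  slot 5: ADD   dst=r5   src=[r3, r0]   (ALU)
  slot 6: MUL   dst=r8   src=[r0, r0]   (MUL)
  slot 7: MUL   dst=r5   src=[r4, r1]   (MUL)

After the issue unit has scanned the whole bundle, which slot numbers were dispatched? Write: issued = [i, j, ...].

issued = [0, 1, 2]

slot 0 (MUL): ISSUE — free A2,Mu0,Ld2,B1 rp4 wp3
slot 1 (BR): ISSUE — free A2,Mu0,Ld2,B0 rp2 wp3
slot 2 (ALU): ISSUE — free A1,Mu0,Ld2,B0 rp0 wp2
slot 3 (ALU): stall RD_PORT — free A1,Mu0,Ld2,B0 rp0 wp2
slot 4 (MUL): stall FU — free A1,Mu0,Ld2,B0 rp0 wp2
slot 5 (ALU): stall RD_PORT — free A1,Mu0,Ld2,B0 rp0 wp2
slot 6 (MUL): stall FU — free A1,Mu0,Ld2,B0 rp0 wp2
slot 7 (MUL): stall FU — free A1,Mu0,Ld2,B0 rp0 wp2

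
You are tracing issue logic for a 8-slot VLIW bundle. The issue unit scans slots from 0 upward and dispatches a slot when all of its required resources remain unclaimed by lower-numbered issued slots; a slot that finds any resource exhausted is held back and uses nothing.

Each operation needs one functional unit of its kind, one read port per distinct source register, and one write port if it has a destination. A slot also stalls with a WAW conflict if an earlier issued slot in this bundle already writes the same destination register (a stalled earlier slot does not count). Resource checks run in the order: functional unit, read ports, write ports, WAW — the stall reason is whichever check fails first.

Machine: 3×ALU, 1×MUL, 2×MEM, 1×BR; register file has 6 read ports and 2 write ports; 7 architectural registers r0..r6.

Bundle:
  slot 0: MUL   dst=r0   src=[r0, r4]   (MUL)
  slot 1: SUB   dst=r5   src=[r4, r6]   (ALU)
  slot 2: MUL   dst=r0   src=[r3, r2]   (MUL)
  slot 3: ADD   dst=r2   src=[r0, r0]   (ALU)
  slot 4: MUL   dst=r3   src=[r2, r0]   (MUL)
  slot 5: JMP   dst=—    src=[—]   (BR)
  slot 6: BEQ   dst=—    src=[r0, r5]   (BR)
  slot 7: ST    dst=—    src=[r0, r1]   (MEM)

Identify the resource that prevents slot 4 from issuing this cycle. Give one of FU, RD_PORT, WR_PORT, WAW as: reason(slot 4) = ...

slot 0 (MUL): ISSUE — free A3,Mu0,Ld2,B1 rp4 wp1
slot 1 (ALU): ISSUE — free A2,Mu0,Ld2,B1 rp2 wp0
slot 2 (MUL): stall FU — free A2,Mu0,Ld2,B1 rp2 wp0
slot 3 (ALU): stall WR_PORT — free A2,Mu0,Ld2,B1 rp2 wp0
slot 4 (MUL): stall FU — free A2,Mu0,Ld2,B1 rp2 wp0
slot 5 (BR): ISSUE — free A2,Mu0,Ld2,B0 rp2 wp0
slot 6 (BR): stall FU — free A2,Mu0,Ld2,B0 rp2 wp0
slot 7 (MEM): ISSUE — free A2,Mu0,Ld1,B0 rp0 wp0

reason(slot 4) = FU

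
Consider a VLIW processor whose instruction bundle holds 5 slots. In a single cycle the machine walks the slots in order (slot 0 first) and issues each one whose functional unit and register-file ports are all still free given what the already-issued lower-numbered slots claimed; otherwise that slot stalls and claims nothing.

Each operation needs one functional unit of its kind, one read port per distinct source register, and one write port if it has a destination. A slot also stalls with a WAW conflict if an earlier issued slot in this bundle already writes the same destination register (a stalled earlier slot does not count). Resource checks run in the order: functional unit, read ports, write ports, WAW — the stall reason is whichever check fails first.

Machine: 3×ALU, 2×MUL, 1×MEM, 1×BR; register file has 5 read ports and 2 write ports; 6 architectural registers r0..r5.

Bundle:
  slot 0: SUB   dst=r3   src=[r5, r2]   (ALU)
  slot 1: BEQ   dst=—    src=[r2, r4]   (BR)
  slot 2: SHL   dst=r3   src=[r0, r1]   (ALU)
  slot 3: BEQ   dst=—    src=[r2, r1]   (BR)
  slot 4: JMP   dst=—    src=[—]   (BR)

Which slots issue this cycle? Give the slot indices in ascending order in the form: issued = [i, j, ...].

issued = [0, 1]

[0] ALU needs rd=2 wr=1: ok; after: ALU=2 MUL=2 MEM=1 BR=1, R=3, W=1
[1] BR needs rd=2 wr=0: ok; after: ALU=2 MUL=2 MEM=1 BR=0, R=1, W=1
[2] ALU needs rd=2 wr=1: RD_PORT; after: ALU=2 MUL=2 MEM=1 BR=0, R=1, W=1
[3] BR needs rd=2 wr=0: FU; after: ALU=2 MUL=2 MEM=1 BR=0, R=1, W=1
[4] BR needs rd=0 wr=0: FU; after: ALU=2 MUL=2 MEM=1 BR=0, R=1, W=1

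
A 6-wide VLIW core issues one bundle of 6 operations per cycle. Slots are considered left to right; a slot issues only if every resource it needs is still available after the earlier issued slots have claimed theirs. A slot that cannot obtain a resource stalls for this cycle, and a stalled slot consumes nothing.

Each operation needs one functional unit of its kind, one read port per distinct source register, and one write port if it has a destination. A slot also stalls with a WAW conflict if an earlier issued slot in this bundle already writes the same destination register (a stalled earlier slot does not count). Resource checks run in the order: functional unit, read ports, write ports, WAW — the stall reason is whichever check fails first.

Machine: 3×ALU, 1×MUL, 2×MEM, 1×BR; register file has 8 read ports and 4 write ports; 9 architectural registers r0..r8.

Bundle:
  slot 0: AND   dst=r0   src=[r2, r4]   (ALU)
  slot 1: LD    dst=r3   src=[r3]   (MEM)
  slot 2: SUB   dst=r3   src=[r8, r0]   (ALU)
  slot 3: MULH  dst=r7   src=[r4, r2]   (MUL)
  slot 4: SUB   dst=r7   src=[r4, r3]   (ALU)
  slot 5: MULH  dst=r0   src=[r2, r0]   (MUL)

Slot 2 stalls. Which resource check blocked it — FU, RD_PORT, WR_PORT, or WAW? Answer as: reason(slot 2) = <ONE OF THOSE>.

  0. ALU→r0 ⇒ go  {2A/1Mu/2Ld/1B | 6r 3w}
  1. MEM→r3 ⇒ go  {2A/1Mu/1Ld/1B | 5r 2w}
  2. ALU→r3 ⇒ no(WAW)  {2A/1Mu/1Ld/1B | 5r 2w}
  3. MUL→r7 ⇒ go  {2A/0Mu/1Ld/1B | 3r 1w}
  4. ALU→r7 ⇒ no(WAW)  {2A/0Mu/1Ld/1B | 3r 1w}
  5. MUL→r0 ⇒ no(FU)  {2A/0Mu/1Ld/1B | 3r 1w}

reason(slot 2) = WAW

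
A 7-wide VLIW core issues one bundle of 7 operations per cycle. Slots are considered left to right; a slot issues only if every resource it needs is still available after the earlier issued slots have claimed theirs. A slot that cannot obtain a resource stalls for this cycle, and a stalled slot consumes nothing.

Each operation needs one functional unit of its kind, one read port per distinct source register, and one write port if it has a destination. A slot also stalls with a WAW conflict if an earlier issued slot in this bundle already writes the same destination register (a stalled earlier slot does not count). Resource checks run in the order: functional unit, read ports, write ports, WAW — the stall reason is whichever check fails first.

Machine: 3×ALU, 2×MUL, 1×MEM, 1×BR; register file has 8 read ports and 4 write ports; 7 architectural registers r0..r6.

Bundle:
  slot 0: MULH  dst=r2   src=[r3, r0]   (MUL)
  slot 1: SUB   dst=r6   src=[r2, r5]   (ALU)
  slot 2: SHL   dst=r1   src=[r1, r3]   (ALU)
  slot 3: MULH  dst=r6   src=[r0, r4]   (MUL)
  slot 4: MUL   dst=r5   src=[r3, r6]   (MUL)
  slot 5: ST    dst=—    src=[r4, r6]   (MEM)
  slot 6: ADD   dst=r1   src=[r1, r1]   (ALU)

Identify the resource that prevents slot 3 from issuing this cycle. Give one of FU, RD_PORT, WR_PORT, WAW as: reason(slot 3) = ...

reason(slot 3) = WAW

  0. MUL→r2 ⇒ go  {3A/1Mu/1Ld/1B | 6r 3w}
  1. ALU→r6 ⇒ go  {2A/1Mu/1Ld/1B | 4r 2w}
  2. ALU→r1 ⇒ go  {1A/1Mu/1Ld/1B | 2r 1w}
  3. MUL→r6 ⇒ no(WAW)  {1A/1Mu/1Ld/1B | 2r 1w}
  4. MUL→r5 ⇒ go  {1A/0Mu/1Ld/1B | 0r 0w}
  5. MEM ⇒ no(RD_PORT)  {1A/0Mu/1Ld/1B | 0r 0w}
  6. ALU→r1 ⇒ no(RD_PORT)  {1A/0Mu/1Ld/1B | 0r 0w}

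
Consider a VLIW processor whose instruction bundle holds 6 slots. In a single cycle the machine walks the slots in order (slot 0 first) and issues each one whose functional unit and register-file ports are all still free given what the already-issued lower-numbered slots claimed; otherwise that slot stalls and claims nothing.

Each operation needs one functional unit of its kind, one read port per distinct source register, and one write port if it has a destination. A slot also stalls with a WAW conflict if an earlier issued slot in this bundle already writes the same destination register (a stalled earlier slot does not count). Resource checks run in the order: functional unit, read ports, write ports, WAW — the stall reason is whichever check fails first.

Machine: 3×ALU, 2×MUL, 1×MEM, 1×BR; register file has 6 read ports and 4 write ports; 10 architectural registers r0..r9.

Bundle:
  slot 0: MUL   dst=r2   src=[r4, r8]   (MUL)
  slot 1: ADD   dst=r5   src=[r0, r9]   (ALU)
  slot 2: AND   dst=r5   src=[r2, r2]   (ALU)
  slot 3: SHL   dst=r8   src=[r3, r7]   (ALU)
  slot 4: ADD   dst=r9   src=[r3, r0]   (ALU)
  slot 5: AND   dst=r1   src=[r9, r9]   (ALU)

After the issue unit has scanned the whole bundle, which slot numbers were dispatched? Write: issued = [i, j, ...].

issued = [0, 1, 3]

slot 0 (MUL): ISSUE — free A3,Mu1,Ld1,B1 rp4 wp3
slot 1 (ALU): ISSUE — free A2,Mu1,Ld1,B1 rp2 wp2
slot 2 (ALU): stall WAW — free A2,Mu1,Ld1,B1 rp2 wp2
slot 3 (ALU): ISSUE — free A1,Mu1,Ld1,B1 rp0 wp1
slot 4 (ALU): stall RD_PORT — free A1,Mu1,Ld1,B1 rp0 wp1
slot 5 (ALU): stall RD_PORT — free A1,Mu1,Ld1,B1 rp0 wp1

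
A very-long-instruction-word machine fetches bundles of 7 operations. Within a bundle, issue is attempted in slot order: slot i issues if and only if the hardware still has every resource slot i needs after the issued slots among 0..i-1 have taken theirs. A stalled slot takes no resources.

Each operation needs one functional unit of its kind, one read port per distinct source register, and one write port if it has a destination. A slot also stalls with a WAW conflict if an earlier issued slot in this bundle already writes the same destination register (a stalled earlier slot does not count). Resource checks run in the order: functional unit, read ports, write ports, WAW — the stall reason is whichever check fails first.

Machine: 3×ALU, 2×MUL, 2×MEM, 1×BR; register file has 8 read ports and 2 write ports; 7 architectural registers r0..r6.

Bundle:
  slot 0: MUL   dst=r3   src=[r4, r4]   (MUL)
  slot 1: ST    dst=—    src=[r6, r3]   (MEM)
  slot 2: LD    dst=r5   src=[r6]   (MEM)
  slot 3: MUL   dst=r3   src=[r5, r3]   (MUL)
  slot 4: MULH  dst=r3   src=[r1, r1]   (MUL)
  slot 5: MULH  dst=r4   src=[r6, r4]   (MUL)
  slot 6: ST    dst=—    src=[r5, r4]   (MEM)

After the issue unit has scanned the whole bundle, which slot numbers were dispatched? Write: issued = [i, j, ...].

slot 0 (MUL): ISSUE — free A3,Mu1,Ld2,B1 rp7 wp1
slot 1 (MEM): ISSUE — free A3,Mu1,Ld1,B1 rp5 wp1
slot 2 (MEM): ISSUE — free A3,Mu1,Ld0,B1 rp4 wp0
slot 3 (MUL): stall WR_PORT — free A3,Mu1,Ld0,B1 rp4 wp0
slot 4 (MUL): stall WR_PORT — free A3,Mu1,Ld0,B1 rp4 wp0
slot 5 (MUL): stall WR_PORT — free A3,Mu1,Ld0,B1 rp4 wp0
slot 6 (MEM): stall FU — free A3,Mu1,Ld0,B1 rp4 wp0

issued = [0, 1, 2]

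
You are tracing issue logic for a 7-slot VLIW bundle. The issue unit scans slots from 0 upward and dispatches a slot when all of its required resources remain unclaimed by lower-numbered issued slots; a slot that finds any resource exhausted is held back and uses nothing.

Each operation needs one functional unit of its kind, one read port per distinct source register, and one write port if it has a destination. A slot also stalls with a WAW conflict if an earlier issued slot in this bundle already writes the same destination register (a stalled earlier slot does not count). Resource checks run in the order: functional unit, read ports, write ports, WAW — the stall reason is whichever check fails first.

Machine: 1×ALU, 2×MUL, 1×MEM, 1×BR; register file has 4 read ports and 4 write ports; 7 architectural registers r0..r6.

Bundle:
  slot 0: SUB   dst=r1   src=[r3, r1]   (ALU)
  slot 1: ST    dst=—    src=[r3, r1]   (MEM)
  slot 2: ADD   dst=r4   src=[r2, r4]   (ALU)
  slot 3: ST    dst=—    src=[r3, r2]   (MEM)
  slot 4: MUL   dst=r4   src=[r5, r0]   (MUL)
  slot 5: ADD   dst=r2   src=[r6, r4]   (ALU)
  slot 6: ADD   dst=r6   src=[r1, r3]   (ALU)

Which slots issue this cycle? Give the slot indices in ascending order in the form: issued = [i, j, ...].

[0] ALU needs rd=2 wr=1: ok; after: ALU=0 MUL=2 MEM=1 BR=1, R=2, W=3
[1] MEM needs rd=2 wr=0: ok; after: ALU=0 MUL=2 MEM=0 BR=1, R=0, W=3
[2] ALU needs rd=2 wr=1: FU; after: ALU=0 MUL=2 MEM=0 BR=1, R=0, W=3
[3] MEM needs rd=2 wr=0: FU; after: ALU=0 MUL=2 MEM=0 BR=1, R=0, W=3
[4] MUL needs rd=2 wr=1: RD_PORT; after: ALU=0 MUL=2 MEM=0 BR=1, R=0, W=3
[5] ALU needs rd=2 wr=1: FU; after: ALU=0 MUL=2 MEM=0 BR=1, R=0, W=3
[6] ALU needs rd=2 wr=1: FU; after: ALU=0 MUL=2 MEM=0 BR=1, R=0, W=3

issued = [0, 1]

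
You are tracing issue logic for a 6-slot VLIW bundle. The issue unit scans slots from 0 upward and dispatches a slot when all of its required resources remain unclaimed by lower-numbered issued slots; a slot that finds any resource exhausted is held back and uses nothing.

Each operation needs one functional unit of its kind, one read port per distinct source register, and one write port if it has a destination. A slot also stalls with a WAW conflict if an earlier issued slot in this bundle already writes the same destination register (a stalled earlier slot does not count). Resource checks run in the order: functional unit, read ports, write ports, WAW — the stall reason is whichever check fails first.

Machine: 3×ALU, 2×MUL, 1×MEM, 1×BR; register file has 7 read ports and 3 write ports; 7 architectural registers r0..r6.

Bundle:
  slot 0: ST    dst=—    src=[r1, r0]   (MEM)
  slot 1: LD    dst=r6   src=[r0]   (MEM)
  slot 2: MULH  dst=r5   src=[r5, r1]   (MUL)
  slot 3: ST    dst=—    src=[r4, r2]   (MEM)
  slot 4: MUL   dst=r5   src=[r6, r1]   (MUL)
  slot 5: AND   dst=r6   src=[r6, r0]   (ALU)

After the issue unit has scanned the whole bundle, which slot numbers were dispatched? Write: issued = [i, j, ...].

[0] MEM needs rd=2 wr=0: ok; after: ALU=3 MUL=2 MEM=0 BR=1, R=5, W=3
[1] MEM needs rd=1 wr=1: FU; after: ALU=3 MUL=2 MEM=0 BR=1, R=5, W=3
[2] MUL needs rd=2 wr=1: ok; after: ALU=3 MUL=1 MEM=0 BR=1, R=3, W=2
[3] MEM needs rd=2 wr=0: FU; after: ALU=3 MUL=1 MEM=0 BR=1, R=3, W=2
[4] MUL needs rd=2 wr=1: WAW; after: ALU=3 MUL=1 MEM=0 BR=1, R=3, W=2
[5] ALU needs rd=2 wr=1: ok; after: ALU=2 MUL=1 MEM=0 BR=1, R=1, W=1

issued = [0, 2, 5]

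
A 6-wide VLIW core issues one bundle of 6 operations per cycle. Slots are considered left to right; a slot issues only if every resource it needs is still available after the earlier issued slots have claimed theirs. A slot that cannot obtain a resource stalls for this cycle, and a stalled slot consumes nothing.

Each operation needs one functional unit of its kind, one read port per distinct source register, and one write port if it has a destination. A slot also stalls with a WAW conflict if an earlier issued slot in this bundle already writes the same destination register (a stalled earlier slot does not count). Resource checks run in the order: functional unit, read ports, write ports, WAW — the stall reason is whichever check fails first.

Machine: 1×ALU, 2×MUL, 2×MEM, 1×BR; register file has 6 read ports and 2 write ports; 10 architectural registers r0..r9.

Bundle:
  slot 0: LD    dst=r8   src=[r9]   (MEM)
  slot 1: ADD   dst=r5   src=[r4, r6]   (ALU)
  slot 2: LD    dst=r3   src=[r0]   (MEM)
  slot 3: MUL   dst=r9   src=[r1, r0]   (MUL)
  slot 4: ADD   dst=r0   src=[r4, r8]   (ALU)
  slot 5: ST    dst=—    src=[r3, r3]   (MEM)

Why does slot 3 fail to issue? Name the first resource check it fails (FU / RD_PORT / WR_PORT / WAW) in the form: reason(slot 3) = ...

reason(slot 3) = WR_PORT

slot 0 (MEM): ISSUE — free A1,Mu2,Ld1,B1 rp5 wp1
slot 1 (ALU): ISSUE — free A0,Mu2,Ld1,B1 rp3 wp0
slot 2 (MEM): stall WR_PORT — free A0,Mu2,Ld1,B1 rp3 wp0
slot 3 (MUL): stall WR_PORT — free A0,Mu2,Ld1,B1 rp3 wp0
slot 4 (ALU): stall FU — free A0,Mu2,Ld1,B1 rp3 wp0
slot 5 (MEM): ISSUE — free A0,Mu2,Ld0,B1 rp2 wp0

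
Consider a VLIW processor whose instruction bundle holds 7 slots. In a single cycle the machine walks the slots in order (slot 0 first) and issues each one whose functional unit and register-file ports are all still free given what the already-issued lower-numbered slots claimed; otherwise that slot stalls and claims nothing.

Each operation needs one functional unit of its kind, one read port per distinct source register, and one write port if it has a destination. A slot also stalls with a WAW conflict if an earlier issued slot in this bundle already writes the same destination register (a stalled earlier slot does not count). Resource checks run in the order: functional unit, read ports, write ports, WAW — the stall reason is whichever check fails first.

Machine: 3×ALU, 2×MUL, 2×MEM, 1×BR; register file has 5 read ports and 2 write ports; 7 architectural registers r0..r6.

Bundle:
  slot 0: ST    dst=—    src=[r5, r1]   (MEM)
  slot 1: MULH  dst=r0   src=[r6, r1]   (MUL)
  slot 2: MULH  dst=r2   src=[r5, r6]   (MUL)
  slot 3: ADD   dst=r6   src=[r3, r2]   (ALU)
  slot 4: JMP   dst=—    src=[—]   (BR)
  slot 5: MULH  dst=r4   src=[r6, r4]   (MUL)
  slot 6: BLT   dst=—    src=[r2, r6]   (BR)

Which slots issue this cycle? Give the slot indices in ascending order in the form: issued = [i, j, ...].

issued = [0, 1, 4]

  0. MEM ⇒ go  {3A/2Mu/1Ld/1B | 3r 2w}
  1. MUL→r0 ⇒ go  {3A/1Mu/1Ld/1B | 1r 1w}
  2. MUL→r2 ⇒ no(RD_PORT)  {3A/1Mu/1Ld/1B | 1r 1w}
  3. ALU→r6 ⇒ no(RD_PORT)  {3A/1Mu/1Ld/1B | 1r 1w}
  4. BR ⇒ go  {3A/1Mu/1Ld/0B | 1r 1w}
  5. MUL→r4 ⇒ no(RD_PORT)  {3A/1Mu/1Ld/0B | 1r 1w}
  6. BR ⇒ no(FU)  {3A/1Mu/1Ld/0B | 1r 1w}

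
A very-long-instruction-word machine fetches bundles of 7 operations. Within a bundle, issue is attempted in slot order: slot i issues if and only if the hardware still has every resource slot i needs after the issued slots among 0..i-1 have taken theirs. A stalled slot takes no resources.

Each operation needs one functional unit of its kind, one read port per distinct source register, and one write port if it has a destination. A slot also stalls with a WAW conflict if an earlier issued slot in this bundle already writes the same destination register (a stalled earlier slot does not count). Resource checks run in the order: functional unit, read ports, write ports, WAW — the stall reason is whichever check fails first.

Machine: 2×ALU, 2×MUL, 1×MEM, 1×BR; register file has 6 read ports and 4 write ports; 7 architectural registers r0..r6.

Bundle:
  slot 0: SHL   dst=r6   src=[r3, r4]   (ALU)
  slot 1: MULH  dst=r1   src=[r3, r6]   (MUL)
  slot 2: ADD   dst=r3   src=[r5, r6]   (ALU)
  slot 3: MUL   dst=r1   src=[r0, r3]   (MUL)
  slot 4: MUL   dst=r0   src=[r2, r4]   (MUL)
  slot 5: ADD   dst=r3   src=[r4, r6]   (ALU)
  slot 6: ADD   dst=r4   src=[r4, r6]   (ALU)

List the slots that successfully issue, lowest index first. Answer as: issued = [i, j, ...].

issued = [0, 1, 2]

#0 ALU src=r3,r4 dispatched  <A:1 Mu:2 Ld:1 B:1 rd:4 wr:3>
#1 MUL src=r3,r6 dispatched  <A:1 Mu:1 Ld:1 B:1 rd:2 wr:2>
#2 ALU src=r5,r6 dispatched  <A:0 Mu:1 Ld:1 B:1 rd:0 wr:1>
#3 MUL src=r0,r3 held:RD_PORT  <A:0 Mu:1 Ld:1 B:1 rd:0 wr:1>
#4 MUL src=r2,r4 held:RD_PORT  <A:0 Mu:1 Ld:1 B:1 rd:0 wr:1>
#5 ALU src=r4,r6 held:FU  <A:0 Mu:1 Ld:1 B:1 rd:0 wr:1>
#6 ALU src=r4,r6 held:FU  <A:0 Mu:1 Ld:1 B:1 rd:0 wr:1>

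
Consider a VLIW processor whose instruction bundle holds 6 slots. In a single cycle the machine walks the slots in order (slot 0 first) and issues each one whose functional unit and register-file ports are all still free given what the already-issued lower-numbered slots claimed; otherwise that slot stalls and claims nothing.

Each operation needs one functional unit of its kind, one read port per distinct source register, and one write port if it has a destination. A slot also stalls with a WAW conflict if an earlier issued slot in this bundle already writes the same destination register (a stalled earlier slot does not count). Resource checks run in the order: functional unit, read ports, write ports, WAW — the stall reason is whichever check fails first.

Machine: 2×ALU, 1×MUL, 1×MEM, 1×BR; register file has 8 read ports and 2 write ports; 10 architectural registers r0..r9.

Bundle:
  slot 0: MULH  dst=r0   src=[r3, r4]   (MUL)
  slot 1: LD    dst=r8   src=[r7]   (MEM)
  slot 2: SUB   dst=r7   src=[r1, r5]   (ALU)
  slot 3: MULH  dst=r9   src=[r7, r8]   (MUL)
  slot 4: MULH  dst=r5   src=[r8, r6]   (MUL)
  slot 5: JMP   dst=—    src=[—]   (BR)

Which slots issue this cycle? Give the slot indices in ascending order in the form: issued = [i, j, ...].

#0 MUL src=r3,r4 dispatched  <A:2 Mu:0 Ld:1 B:1 rd:6 wr:1>
#1 MEM src=r7 dispatched  <A:2 Mu:0 Ld:0 B:1 rd:5 wr:0>
#2 ALU src=r1,r5 held:WR_PORT  <A:2 Mu:0 Ld:0 B:1 rd:5 wr:0>
#3 MUL src=r7,r8 held:FU  <A:2 Mu:0 Ld:0 B:1 rd:5 wr:0>
#4 MUL src=r8,r6 held:FU  <A:2 Mu:0 Ld:0 B:1 rd:5 wr:0>
#5 BR src=- dispatched  <A:2 Mu:0 Ld:0 B:0 rd:5 wr:0>

issued = [0, 1, 5]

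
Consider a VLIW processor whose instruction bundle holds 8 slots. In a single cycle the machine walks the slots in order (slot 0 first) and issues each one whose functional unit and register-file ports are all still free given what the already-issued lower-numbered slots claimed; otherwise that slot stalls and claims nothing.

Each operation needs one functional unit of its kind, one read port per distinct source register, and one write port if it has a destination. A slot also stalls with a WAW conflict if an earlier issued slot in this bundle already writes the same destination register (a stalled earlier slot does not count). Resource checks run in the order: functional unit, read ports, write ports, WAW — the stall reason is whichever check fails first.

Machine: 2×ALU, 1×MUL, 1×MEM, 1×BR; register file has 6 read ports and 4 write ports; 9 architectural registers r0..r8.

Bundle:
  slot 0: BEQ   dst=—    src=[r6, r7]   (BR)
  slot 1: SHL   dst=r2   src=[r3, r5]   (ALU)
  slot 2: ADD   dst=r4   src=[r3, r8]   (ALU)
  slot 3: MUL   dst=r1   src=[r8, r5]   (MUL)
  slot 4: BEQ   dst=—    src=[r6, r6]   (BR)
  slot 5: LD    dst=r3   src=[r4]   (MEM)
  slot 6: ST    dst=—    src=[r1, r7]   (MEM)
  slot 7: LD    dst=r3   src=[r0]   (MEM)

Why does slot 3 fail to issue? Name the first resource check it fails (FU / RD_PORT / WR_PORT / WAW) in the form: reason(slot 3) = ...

[0] BR needs rd=2 wr=0: ok; after: ALU=2 MUL=1 MEM=1 BR=0, R=4, W=4
[1] ALU needs rd=2 wr=1: ok; after: ALU=1 MUL=1 MEM=1 BR=0, R=2, W=3
[2] ALU needs rd=2 wr=1: ok; after: ALU=0 MUL=1 MEM=1 BR=0, R=0, W=2
[3] MUL needs rd=2 wr=1: RD_PORT; after: ALU=0 MUL=1 MEM=1 BR=0, R=0, W=2
[4] BR needs rd=1 wr=0: FU; after: ALU=0 MUL=1 MEM=1 BR=0, R=0, W=2
[5] MEM needs rd=1 wr=1: RD_PORT; after: ALU=0 MUL=1 MEM=1 BR=0, R=0, W=2
[6] MEM needs rd=2 wr=0: RD_PORT; after: ALU=0 MUL=1 MEM=1 BR=0, R=0, W=2
[7] MEM needs rd=1 wr=1: RD_PORT; after: ALU=0 MUL=1 MEM=1 BR=0, R=0, W=2

reason(slot 3) = RD_PORT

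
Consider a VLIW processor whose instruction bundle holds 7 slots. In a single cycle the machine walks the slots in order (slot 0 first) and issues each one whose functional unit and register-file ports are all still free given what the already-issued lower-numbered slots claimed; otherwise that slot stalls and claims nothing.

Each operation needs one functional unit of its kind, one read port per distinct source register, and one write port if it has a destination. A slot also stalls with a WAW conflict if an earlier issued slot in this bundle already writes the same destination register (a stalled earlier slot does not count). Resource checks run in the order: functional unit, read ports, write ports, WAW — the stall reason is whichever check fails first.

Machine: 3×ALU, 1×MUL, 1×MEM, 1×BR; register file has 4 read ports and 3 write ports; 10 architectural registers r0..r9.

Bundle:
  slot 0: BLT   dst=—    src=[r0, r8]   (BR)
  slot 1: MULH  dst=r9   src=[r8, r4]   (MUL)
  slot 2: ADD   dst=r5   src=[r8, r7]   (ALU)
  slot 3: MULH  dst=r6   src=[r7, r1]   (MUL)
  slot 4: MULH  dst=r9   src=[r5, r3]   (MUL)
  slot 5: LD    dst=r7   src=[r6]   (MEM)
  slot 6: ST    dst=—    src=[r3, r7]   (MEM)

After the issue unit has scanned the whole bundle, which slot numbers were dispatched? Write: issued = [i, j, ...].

[0] BR needs rd=2 wr=0: ok; after: ALU=3 MUL=1 MEM=1 BR=0, R=2, W=3
[1] MUL needs rd=2 wr=1: ok; after: ALU=3 MUL=0 MEM=1 BR=0, R=0, W=2
[2] ALU needs rd=2 wr=1: RD_PORT; after: ALU=3 MUL=0 MEM=1 BR=0, R=0, W=2
[3] MUL needs rd=2 wr=1: FU; after: ALU=3 MUL=0 MEM=1 BR=0, R=0, W=2
[4] MUL needs rd=2 wr=1: FU; after: ALU=3 MUL=0 MEM=1 BR=0, R=0, W=2
[5] MEM needs rd=1 wr=1: RD_PORT; after: ALU=3 MUL=0 MEM=1 BR=0, R=0, W=2
[6] MEM needs rd=2 wr=0: RD_PORT; after: ALU=3 MUL=0 MEM=1 BR=0, R=0, W=2

issued = [0, 1]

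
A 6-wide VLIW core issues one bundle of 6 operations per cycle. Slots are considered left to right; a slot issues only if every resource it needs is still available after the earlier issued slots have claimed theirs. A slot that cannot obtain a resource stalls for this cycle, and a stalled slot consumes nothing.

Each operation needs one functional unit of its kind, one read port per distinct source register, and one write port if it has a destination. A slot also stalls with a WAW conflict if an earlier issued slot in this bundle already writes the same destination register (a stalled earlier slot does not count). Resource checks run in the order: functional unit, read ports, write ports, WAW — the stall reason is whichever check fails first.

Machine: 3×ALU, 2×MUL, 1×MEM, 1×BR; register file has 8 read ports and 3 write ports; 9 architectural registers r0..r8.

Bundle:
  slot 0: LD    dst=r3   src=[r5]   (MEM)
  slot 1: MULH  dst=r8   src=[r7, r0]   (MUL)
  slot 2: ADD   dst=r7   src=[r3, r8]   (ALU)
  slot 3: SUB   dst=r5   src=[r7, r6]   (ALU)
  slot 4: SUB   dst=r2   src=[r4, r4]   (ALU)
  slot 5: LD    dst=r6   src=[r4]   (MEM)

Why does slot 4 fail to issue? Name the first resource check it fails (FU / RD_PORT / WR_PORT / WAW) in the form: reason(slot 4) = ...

reason(slot 4) = WR_PORT

  0. MEM→r3 ⇒ go  {3A/2Mu/0Ld/1B | 7r 2w}
  1. MUL→r8 ⇒ go  {3A/1Mu/0Ld/1B | 5r 1w}
  2. ALU→r7 ⇒ go  {2A/1Mu/0Ld/1B | 3r 0w}
  3. ALU→r5 ⇒ no(WR_PORT)  {2A/1Mu/0Ld/1B | 3r 0w}
  4. ALU→r2 ⇒ no(WR_PORT)  {2A/1Mu/0Ld/1B | 3r 0w}
  5. MEM→r6 ⇒ no(FU)  {2A/1Mu/0Ld/1B | 3r 0w}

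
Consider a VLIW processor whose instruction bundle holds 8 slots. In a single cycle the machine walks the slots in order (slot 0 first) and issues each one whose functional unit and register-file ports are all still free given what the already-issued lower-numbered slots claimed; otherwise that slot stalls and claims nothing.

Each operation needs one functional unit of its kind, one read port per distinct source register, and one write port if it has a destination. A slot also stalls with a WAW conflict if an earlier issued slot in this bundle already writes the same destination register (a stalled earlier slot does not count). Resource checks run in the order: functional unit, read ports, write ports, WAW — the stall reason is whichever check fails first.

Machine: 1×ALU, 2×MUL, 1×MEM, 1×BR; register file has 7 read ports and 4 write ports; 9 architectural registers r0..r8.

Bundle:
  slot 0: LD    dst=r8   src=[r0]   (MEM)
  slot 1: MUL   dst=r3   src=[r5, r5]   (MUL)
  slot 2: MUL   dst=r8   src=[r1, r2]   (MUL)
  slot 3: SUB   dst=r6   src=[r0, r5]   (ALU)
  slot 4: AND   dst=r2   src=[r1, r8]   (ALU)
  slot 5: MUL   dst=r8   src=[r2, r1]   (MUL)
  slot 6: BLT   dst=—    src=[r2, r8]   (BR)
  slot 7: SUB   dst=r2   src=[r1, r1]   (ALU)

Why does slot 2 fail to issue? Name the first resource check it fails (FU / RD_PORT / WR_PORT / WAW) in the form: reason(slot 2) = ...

reason(slot 2) = WAW

[0] MEM needs rd=1 wr=1: ok; after: ALU=1 MUL=2 MEM=0 BR=1, R=6, W=3
[1] MUL needs rd=1 wr=1: ok; after: ALU=1 MUL=1 MEM=0 BR=1, R=5, W=2
[2] MUL needs rd=2 wr=1: WAW; after: ALU=1 MUL=1 MEM=0 BR=1, R=5, W=2
[3] ALU needs rd=2 wr=1: ok; after: ALU=0 MUL=1 MEM=0 BR=1, R=3, W=1
[4] ALU needs rd=2 wr=1: FU; after: ALU=0 MUL=1 MEM=0 BR=1, R=3, W=1
[5] MUL needs rd=2 wr=1: WAW; after: ALU=0 MUL=1 MEM=0 BR=1, R=3, W=1
[6] BR needs rd=2 wr=0: ok; after: ALU=0 MUL=1 MEM=0 BR=0, R=1, W=1
[7] ALU needs rd=1 wr=1: FU; after: ALU=0 MUL=1 MEM=0 BR=0, R=1, W=1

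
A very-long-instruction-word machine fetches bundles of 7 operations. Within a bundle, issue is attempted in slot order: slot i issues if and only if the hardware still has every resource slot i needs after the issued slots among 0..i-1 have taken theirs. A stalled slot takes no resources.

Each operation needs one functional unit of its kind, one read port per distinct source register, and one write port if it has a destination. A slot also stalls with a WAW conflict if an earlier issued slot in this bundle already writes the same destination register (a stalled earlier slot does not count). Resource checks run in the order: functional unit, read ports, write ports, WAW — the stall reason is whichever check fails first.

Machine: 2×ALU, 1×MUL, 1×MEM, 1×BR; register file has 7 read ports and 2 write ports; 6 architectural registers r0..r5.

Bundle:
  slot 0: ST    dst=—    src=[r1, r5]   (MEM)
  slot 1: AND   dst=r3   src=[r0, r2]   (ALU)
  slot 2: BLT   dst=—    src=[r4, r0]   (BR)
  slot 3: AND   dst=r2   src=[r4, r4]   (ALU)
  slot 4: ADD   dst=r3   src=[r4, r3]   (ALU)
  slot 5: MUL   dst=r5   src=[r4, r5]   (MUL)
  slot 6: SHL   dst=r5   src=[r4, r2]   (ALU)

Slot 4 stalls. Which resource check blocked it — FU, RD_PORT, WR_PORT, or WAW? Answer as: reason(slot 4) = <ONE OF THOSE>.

reason(slot 4) = FU

(0) want 1×MEM +2rd +0wr — yes → AL2|MU1|ME0|BR1|rd5|wr2
(1) want 1×ALU +2rd +1wr — yes → AL1|MU1|ME0|BR1|rd3|wr1
(2) want 1×BR +2rd +0wr — yes → AL1|MU1|ME0|BR0|rd1|wr1
(3) want 1×ALU +1rd +1wr — yes → AL0|MU1|ME0|BR0|rd0|wr0
(4) want 1×ALU +2rd +1wr — FU → AL0|MU1|ME0|BR0|rd0|wr0
(5) want 1×MUL +2rd +1wr — RD_PORT → AL0|MU1|ME0|BR0|rd0|wr0
(6) want 1×ALU +2rd +1wr — FU → AL0|MU1|ME0|BR0|rd0|wr0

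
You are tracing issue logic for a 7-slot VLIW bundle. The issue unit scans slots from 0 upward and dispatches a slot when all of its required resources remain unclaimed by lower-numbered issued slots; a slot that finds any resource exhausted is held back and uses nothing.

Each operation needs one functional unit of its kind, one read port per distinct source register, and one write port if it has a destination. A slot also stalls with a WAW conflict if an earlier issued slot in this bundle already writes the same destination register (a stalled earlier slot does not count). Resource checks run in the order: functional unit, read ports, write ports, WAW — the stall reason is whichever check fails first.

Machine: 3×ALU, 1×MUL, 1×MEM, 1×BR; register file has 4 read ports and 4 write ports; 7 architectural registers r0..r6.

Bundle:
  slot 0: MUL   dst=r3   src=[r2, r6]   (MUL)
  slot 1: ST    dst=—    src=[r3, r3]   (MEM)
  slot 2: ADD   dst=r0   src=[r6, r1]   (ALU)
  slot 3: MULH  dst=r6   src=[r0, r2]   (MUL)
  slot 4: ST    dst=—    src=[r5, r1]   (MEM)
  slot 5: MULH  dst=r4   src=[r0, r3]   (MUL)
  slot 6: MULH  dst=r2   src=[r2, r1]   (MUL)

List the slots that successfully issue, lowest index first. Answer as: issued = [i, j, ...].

#0 MUL src=r2,r6 dispatched  <A:3 Mu:0 Ld:1 B:1 rd:2 wr:3>
#1 MEM src=r3,r3 dispatched  <A:3 Mu:0 Ld:0 B:1 rd:1 wr:3>
#2 ALU src=r6,r1 held:RD_PORT  <A:3 Mu:0 Ld:0 B:1 rd:1 wr:3>
#3 MUL src=r0,r2 held:FU  <A:3 Mu:0 Ld:0 B:1 rd:1 wr:3>
#4 MEM src=r5,r1 held:FU  <A:3 Mu:0 Ld:0 B:1 rd:1 wr:3>
#5 MUL src=r0,r3 held:FU  <A:3 Mu:0 Ld:0 B:1 rd:1 wr:3>
#6 MUL src=r2,r1 held:FU  <A:3 Mu:0 Ld:0 B:1 rd:1 wr:3>

issued = [0, 1]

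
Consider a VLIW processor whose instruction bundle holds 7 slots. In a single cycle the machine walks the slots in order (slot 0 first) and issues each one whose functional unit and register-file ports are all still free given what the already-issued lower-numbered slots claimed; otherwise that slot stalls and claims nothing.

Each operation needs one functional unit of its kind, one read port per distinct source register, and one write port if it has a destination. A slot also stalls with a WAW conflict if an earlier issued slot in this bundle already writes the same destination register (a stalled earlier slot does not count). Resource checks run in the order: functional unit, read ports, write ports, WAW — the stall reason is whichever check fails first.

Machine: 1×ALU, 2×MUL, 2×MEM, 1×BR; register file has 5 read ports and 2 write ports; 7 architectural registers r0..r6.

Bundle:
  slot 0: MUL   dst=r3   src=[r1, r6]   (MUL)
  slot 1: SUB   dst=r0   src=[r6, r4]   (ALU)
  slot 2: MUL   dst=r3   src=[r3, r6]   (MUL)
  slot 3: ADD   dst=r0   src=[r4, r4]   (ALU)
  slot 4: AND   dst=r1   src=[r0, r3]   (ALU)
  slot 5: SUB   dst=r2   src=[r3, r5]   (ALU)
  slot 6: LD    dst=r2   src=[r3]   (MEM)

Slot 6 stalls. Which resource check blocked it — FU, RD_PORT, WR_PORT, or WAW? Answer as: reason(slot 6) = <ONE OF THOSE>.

reason(slot 6) = WR_PORT

#0 MUL src=r1,r6 dispatched  <A:1 Mu:1 Ld:2 B:1 rd:3 wr:1>
#1 ALU src=r6,r4 dispatched  <A:0 Mu:1 Ld:2 B:1 rd:1 wr:0>
#2 MUL src=r3,r6 held:RD_PORT  <A:0 Mu:1 Ld:2 B:1 rd:1 wr:0>
#3 ALU src=r4,r4 held:FU  <A:0 Mu:1 Ld:2 B:1 rd:1 wr:0>
#4 ALU src=r0,r3 held:FU  <A:0 Mu:1 Ld:2 B:1 rd:1 wr:0>
#5 ALU src=r3,r5 held:FU  <A:0 Mu:1 Ld:2 B:1 rd:1 wr:0>
#6 MEM src=r3 held:WR_PORT  <A:0 Mu:1 Ld:2 B:1 rd:1 wr:0>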